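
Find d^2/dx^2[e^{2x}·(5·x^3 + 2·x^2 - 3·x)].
\left(20 x^{3} + 68 x^{2} + 34 x - 8\right) e^{2 x}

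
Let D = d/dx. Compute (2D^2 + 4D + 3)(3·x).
9 x + 12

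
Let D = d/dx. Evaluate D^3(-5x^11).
- 4950 x^{8}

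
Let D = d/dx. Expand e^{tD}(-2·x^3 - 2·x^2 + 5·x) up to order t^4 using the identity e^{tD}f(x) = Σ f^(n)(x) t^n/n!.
- 2 t^{3} - t^{2} \left(6 x + 2\right) - t \left(6 x^{2} + 4 x - 5\right) - 2 x^{3} - 2 x^{2} + 5 x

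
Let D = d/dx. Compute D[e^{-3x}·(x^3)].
3 x^{2} \left(1 - x\right) e^{- 3 x}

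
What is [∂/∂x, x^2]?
2 x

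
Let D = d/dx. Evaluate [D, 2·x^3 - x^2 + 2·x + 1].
6 x^{2} - 2 x + 2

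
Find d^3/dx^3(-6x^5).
- 360 x^{2}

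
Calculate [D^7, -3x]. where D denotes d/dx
-21D^{6}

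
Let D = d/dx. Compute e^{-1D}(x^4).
x^{4} - 4 x^{3} + 6 x^{2} - 4 x + 1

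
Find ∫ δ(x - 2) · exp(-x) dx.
e^{-2}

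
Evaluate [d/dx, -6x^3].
- 18 x^{2}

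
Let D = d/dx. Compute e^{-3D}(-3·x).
9 - 3 x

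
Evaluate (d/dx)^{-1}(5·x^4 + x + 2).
x^{5} + \frac{x^{2}}{2} + 2 x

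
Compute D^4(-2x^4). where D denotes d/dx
-48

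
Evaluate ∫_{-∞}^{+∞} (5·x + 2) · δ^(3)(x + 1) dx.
0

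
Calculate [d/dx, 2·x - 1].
2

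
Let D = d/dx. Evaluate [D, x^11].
11 x^{10}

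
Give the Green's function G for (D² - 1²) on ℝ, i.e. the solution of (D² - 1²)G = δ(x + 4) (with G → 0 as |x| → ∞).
-\frac{e^{-|x + 4|}}{2}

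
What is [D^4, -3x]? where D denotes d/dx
-12D^{3}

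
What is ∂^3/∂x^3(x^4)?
24 x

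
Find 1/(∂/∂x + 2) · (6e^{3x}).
\frac{6 e^{3 x}}{5}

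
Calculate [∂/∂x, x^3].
3 x^{2}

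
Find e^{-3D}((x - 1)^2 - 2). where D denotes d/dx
x^{2} - 8 x + 14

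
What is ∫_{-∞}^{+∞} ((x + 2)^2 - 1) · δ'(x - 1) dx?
-6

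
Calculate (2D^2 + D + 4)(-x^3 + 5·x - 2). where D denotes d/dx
- 4 x^{3} - 3 x^{2} + 8 x - 3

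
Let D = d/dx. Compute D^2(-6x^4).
- 72 x^{2}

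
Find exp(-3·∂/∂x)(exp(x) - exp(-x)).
- e^{3 - x} + e^{x - 3}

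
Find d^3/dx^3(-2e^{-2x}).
16 e^{- 2 x}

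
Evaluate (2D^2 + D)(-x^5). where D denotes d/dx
5 x^{3} \left(- x - 8\right)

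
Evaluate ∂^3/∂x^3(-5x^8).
- 1680 x^{5}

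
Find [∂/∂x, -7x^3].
- 21 x^{2}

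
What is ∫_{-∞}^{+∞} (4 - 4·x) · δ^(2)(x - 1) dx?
0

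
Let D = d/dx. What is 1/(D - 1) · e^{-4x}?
- \frac{e^{- 4 x}}{5}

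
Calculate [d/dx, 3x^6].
18 x^{5}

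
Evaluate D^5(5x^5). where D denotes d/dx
600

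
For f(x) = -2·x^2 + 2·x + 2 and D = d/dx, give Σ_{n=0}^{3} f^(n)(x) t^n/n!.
- 2 t^{2} - 2 t \left(2 x - 1\right) - 2 x^{2} + 2 x + 2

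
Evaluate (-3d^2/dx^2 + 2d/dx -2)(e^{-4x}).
- 58 e^{- 4 x}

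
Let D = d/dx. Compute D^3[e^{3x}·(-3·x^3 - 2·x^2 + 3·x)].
\left(- 81 x^{3} - 297 x^{2} - 189 x + 27\right) e^{3 x}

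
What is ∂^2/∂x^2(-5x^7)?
- 210 x^{5}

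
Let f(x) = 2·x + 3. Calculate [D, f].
2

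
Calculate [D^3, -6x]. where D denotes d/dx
-18D^{2}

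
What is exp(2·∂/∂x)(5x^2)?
5 x^{2} + 20 x + 20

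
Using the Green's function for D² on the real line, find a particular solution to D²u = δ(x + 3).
\frac{|x + 3|}{2}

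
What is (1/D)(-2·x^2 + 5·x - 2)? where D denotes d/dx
- \frac{2 x^{3}}{3} + \frac{5 x^{2}}{2} - 2 x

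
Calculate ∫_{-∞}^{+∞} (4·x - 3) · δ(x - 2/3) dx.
- \frac{1}{3}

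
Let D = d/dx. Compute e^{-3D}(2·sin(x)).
2 \sin{\left(x - 3 \right)}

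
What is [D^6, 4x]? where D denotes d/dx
24D^{5}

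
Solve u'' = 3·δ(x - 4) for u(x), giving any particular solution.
\frac{3|x - 4|}{2}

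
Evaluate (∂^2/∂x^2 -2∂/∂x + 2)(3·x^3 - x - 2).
6 x^{3} - 18 x^{2} + 16 x - 2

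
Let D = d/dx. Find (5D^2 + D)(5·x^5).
25 x^{3} \left(x + 20\right)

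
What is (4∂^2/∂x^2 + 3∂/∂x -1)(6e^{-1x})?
0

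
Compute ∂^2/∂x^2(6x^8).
336 x^{6}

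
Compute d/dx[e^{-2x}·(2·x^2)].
4 x \left(1 - x\right) e^{- 2 x}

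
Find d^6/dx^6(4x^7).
20160 x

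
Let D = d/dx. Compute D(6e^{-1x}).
- 6 e^{- x}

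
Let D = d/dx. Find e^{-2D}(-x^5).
- x^{5} + 10 x^{4} - 40 x^{3} + 80 x^{2} - 80 x + 32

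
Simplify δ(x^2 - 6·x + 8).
\frac{\delta(x - 2) + \delta(x - 4)}{2}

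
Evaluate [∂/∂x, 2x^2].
4 x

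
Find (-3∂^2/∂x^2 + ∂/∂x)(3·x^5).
15 x^{3} \left(x - 12\right)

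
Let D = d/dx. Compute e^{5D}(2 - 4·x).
- 4 x - 18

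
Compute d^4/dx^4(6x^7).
5040 x^{3}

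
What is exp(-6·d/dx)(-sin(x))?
- \sin{\left(x - 6 \right)}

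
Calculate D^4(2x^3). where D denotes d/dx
0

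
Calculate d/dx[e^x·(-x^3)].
x^{2} \left(- x - 3\right) e^{x}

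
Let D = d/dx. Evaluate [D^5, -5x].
-25D^{4}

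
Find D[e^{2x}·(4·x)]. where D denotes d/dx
\left(8 x + 4\right) e^{2 x}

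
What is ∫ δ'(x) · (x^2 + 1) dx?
0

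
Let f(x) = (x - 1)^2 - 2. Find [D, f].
2 x - 2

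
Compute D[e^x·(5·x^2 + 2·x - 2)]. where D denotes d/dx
x \left(5 x + 12\right) e^{x}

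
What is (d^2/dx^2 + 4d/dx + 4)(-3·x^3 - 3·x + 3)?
6 x \left(- 2 x^{2} - 6 x - 5\right)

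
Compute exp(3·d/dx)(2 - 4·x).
- 4 x - 10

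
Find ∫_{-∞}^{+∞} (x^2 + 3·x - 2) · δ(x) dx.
-2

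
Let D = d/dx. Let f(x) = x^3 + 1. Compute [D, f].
3 x^{2}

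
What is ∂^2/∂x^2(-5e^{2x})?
- 20 e^{2 x}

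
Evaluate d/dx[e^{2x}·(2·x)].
\left(4 x + 2\right) e^{2 x}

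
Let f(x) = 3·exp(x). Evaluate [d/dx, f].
3 e^{x}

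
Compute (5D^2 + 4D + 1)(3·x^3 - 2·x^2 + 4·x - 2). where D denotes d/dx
3 x^{3} + 34 x^{2} + 78 x - 6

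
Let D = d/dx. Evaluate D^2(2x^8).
112 x^{6}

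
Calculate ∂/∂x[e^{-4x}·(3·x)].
3 \left(1 - 4 x\right) e^{- 4 x}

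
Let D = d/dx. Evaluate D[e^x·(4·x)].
4 \left(x + 1\right) e^{x}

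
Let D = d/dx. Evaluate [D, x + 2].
1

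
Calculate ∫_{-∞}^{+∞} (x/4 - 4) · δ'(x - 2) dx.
- \frac{1}{4}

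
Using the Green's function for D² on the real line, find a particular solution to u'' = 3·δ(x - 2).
\frac{3|x - 2|}{2}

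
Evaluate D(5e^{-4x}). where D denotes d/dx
- 20 e^{- 4 x}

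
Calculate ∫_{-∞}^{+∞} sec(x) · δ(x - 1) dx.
\sec{\left(1 \right)}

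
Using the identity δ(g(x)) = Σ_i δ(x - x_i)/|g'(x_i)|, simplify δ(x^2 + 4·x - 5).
\frac{\delta(x + 5) + \delta(x - 1)}{6}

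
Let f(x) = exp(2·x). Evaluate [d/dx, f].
2 e^{2 x}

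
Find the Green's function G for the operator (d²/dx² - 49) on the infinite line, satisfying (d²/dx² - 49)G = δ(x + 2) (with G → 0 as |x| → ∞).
-\frac{e^{-7|x + 2|}}{14}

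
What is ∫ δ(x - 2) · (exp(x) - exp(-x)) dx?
2 \sinh{\left(2 \right)}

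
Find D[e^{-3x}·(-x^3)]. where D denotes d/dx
3 x^{2} \left(x - 1\right) e^{- 3 x}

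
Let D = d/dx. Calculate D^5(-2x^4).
0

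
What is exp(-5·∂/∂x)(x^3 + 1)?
x^{3} - 15 x^{2} + 75 x - 124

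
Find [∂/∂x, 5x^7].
35 x^{6}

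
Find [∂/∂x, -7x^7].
- 49 x^{6}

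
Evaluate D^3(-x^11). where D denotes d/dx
- 990 x^{8}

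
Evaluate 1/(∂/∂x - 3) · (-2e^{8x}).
- \frac{2 e^{8 x}}{5}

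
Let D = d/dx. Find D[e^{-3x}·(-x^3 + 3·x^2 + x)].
\left(3 x^{3} - 12 x^{2} + 3 x + 1\right) e^{- 3 x}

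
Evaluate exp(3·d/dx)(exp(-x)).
e^{- x - 3}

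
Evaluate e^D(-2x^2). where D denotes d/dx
- 2 x^{2} - 4 x - 2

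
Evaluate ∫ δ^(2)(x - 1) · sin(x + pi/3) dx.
- \sin{\left(1 + \frac{\pi}{3} \right)}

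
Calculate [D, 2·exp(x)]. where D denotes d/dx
2 e^{x}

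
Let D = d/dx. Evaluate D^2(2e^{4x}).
32 e^{4 x}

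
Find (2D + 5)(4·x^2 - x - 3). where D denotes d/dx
20 x^{2} + 11 x - 17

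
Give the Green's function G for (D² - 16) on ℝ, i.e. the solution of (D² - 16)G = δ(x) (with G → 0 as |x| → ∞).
-\frac{e^{-4|x|}}{8}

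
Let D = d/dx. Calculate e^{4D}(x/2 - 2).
\frac{x}{2}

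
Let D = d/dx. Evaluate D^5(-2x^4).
0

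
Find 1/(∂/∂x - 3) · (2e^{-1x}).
- \frac{e^{- x}}{2}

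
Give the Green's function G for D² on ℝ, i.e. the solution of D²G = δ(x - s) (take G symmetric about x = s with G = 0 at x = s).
\frac{|x - s|}{2}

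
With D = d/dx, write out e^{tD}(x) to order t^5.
t + x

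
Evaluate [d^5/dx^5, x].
5\frac{d^{4}}{dx^{4}}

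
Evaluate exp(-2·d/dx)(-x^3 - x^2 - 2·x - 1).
- x^{3} + 5 x^{2} - 10 x + 7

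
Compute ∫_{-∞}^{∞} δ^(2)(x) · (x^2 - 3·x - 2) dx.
2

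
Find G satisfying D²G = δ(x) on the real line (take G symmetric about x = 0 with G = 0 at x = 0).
\frac{|x|}{2}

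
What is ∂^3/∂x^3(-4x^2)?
0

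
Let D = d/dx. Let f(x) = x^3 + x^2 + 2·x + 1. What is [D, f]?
3 x^{2} + 2 x + 2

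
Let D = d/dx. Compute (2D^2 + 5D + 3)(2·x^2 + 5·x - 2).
6 x^{2} + 35 x + 27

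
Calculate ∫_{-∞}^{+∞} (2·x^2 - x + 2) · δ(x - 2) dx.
8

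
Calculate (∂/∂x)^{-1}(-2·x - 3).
- x^{2} - 3 x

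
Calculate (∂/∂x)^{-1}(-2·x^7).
- \frac{x^{8}}{4}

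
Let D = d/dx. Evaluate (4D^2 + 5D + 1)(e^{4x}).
85 e^{4 x}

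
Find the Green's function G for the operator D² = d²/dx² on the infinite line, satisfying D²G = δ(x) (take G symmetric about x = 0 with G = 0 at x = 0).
\frac{|x|}{2}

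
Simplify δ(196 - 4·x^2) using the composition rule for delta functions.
\frac{\delta(x - 7) + \delta(x + 7)}{56}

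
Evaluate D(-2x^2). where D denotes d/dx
- 4 x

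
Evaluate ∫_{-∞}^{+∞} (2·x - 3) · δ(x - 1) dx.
-1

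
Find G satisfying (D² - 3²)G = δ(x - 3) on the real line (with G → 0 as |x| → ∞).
-\frac{e^{-3|x - 3|}}{6}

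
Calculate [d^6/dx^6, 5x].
30\frac{d^{5}}{dx^{5}}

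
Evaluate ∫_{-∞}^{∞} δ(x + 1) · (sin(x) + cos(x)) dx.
- \sin{\left(1 \right)} + \cos{\left(1 \right)}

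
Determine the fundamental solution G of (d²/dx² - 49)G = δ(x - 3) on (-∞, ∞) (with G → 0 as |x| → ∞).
-\frac{e^{-7|x - 3|}}{14}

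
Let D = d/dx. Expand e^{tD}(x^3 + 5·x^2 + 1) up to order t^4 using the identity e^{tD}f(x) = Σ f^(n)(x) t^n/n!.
t^{3} + t^{2} \left(3 x + 5\right) + t x \left(3 x + 10\right) + x^{3} + 5 x^{2} + 1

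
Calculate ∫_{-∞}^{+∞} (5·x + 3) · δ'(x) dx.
-5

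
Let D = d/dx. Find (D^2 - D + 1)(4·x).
4 x - 4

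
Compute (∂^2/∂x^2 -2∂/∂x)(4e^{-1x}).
12 e^{- x}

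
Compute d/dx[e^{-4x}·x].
\left(1 - 4 x\right) e^{- 4 x}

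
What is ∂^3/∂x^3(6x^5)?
360 x^{2}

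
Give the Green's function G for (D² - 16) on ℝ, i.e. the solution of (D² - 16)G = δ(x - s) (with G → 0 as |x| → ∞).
-\frac{e^{-4|x-s|}}{8}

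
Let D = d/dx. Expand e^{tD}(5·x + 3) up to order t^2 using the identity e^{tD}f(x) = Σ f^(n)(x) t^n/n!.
5 t + 5 x + 3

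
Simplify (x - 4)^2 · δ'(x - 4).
0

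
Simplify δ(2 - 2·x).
\frac{\delta(x - 1)}{2}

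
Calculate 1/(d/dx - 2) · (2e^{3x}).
2 e^{3 x}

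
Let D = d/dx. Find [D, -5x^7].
- 35 x^{6}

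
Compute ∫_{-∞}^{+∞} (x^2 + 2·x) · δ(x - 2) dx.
8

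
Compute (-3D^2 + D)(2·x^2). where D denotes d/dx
4 x - 12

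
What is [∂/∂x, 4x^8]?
32 x^{7}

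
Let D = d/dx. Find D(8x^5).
40 x^{4}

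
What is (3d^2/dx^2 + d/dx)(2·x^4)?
8 x^{2} \left(x + 9\right)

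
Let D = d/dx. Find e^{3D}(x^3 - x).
x^{3} + 9 x^{2} + 26 x + 24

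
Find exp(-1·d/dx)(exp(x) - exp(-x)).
- e^{1 - x} + e^{x - 1}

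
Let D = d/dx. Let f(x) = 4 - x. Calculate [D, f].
-1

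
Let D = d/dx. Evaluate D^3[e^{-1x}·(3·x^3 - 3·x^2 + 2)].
\left(- 3 x^{3} + 30 x^{2} - 72 x + 34\right) e^{- x}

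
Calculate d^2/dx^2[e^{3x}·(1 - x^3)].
\left(- 9 x^{3} - 18 x^{2} - 6 x + 9\right) e^{3 x}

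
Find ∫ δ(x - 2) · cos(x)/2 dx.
\frac{\cos{\left(2 \right)}}{2}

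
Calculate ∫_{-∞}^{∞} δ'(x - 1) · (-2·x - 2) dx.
2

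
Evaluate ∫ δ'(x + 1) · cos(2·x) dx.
- 2 \sin{\left(2 \right)}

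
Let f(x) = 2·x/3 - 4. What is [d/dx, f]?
\frac{2}{3}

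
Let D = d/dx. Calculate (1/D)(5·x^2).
\frac{5 x^{3}}{3}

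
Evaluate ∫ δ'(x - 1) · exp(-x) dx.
e^{-1}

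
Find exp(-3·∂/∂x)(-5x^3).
- 5 x^{3} + 45 x^{2} - 135 x + 135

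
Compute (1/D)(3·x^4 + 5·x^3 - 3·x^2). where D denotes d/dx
\frac{3 x^{5}}{5} + \frac{5 x^{4}}{4} - x^{3}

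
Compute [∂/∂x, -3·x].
-3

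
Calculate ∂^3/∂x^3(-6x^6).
- 720 x^{3}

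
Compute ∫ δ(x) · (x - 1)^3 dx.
-1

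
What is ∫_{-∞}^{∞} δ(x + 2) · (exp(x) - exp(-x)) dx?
- 2 \sinh{\left(2 \right)}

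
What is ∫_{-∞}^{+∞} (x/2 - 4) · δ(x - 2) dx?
-3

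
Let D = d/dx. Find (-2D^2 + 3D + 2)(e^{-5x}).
- 63 e^{- 5 x}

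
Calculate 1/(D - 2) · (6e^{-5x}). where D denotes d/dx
- \frac{6 e^{- 5 x}}{7}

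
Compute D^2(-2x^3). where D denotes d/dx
- 12 x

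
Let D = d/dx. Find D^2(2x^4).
24 x^{2}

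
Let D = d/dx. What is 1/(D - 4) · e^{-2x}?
- \frac{e^{- 2 x}}{6}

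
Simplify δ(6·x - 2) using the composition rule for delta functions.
\frac{\delta(x - 1/3)}{6}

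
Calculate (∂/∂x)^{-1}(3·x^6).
\frac{3 x^{7}}{7}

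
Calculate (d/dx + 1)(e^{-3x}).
- 2 e^{- 3 x}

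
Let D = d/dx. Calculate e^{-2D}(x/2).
\frac{x}{2} - 1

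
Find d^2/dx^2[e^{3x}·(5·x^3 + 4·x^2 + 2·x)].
\left(45 x^{3} + 126 x^{2} + 96 x + 20\right) e^{3 x}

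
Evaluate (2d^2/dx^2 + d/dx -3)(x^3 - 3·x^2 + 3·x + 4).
- 3 x^{3} + 12 x^{2} - 3 x - 21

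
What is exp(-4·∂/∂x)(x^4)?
x^{4} - 16 x^{3} + 96 x^{2} - 256 x + 256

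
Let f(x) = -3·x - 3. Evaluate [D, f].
-3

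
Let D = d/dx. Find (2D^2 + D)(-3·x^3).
9 x \left(- x - 4\right)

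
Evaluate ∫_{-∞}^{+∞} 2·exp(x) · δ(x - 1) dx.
2 e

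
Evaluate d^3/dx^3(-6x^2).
0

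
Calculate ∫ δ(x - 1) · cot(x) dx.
\cot{\left(1 \right)}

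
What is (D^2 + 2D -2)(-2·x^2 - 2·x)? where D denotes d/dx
4 x^{2} - 4 x - 8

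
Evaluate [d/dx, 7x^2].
14 x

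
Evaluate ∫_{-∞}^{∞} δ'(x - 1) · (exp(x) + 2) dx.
- e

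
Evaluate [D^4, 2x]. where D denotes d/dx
8D^{3}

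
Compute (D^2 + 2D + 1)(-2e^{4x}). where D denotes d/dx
- 50 e^{4 x}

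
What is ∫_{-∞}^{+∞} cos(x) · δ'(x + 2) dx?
- \sin{\left(2 \right)}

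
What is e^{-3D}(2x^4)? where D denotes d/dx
2 x^{4} - 24 x^{3} + 108 x^{2} - 216 x + 162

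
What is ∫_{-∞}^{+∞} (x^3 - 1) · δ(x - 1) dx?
0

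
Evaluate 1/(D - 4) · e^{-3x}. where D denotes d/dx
- \frac{e^{- 3 x}}{7}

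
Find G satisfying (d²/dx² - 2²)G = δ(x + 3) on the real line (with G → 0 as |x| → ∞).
-\frac{e^{-2|x + 3|}}{4}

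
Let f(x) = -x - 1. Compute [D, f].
-1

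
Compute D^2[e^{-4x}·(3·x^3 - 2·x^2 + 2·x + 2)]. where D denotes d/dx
2 \left(24 x^{3} - 52 x^{2} + 41 x + 6\right) e^{- 4 x}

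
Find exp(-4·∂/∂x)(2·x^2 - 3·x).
2 x^{2} - 19 x + 44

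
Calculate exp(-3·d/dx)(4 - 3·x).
13 - 3 x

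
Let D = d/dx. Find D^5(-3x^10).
- 90720 x^{5}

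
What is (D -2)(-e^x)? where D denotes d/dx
e^{x}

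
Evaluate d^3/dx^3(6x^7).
1260 x^{4}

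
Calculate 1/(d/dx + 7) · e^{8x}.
\frac{e^{8 x}}{15}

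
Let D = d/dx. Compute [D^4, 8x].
32D^{3}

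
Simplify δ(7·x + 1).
\frac{\delta(x + 1/7)}{7}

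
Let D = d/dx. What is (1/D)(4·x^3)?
x^{4}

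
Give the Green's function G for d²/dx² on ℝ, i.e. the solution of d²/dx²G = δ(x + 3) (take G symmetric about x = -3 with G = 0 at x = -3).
\frac{|x + 3|}{2}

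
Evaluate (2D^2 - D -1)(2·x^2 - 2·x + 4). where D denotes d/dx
- 2 x^{2} - 2 x + 6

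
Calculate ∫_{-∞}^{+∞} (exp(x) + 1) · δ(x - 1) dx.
1 + e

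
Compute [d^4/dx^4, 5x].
20\frac{d^{3}}{dx^{3}}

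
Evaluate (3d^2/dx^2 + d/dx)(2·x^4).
8 x^{2} \left(x + 9\right)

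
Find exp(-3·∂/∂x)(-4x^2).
- 4 x^{2} + 24 x - 36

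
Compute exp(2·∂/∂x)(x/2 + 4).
\frac{x}{2} + 5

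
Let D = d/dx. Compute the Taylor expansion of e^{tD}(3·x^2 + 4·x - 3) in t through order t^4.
3 t^{2} + 2 t \left(3 x + 2\right) + 3 x^{2} + 4 x - 3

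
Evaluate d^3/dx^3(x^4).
24 x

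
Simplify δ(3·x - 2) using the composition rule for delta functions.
\frac{\delta(x - 2/3)}{3}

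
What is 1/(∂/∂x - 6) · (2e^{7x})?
2 e^{7 x}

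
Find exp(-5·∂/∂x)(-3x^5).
- 3 x^{5} + 75 x^{4} - 750 x^{3} + 3750 x^{2} - 9375 x + 9375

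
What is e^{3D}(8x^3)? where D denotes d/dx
8 x^{3} + 72 x^{2} + 216 x + 216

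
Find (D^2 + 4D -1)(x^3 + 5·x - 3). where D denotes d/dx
- x^{3} + 12 x^{2} + x + 23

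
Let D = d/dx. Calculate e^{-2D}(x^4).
x^{4} - 8 x^{3} + 24 x^{2} - 32 x + 16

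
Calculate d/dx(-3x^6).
- 18 x^{5}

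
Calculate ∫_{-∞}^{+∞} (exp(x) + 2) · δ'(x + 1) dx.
- \frac{1}{e}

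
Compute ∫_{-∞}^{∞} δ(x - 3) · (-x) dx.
-3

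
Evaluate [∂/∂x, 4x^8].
32 x^{7}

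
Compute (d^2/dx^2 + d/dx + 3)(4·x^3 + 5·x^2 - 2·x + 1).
12 x^{3} + 27 x^{2} + 28 x + 11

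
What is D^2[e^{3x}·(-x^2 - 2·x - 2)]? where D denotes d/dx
\left(- 9 x^{2} - 30 x - 32\right) e^{3 x}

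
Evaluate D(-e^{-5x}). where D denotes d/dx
5 e^{- 5 x}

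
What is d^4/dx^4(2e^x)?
2 e^{x}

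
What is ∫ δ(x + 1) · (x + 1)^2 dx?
0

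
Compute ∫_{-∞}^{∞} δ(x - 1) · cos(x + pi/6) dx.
\cos{\left(\frac{\pi}{6} + 1 \right)}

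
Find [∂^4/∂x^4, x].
4\frac{d^{3}}{dx^{3}}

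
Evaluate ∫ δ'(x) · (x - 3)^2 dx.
6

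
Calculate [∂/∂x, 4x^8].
32 x^{7}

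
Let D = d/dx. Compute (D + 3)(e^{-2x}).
e^{- 2 x}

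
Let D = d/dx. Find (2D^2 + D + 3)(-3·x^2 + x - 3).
- 9 x^{2} - 3 x - 20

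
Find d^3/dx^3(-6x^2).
0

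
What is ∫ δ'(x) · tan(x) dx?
-1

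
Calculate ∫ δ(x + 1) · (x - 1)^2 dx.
4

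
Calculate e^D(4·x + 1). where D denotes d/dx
4 x + 5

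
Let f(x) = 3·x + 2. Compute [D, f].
3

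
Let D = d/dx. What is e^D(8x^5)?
8 x^{5} + 40 x^{4} + 80 x^{3} + 80 x^{2} + 40 x + 8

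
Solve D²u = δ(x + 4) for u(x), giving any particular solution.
\frac{|x + 4|}{2}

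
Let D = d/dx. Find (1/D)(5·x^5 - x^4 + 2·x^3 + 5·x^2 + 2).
\frac{5 x^{6}}{6} - \frac{x^{5}}{5} + \frac{x^{4}}{2} + \frac{5 x^{3}}{3} + 2 x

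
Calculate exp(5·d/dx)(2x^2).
2 x^{2} + 20 x + 50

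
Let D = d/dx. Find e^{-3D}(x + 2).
x - 1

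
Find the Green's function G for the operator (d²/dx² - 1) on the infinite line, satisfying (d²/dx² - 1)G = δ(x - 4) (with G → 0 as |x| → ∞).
-\frac{e^{-|x - 4|}}{2}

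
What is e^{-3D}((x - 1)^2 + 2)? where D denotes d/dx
x^{2} - 8 x + 18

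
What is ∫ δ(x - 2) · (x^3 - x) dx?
6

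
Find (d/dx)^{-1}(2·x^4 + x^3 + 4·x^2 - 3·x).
\frac{2 x^{5}}{5} + \frac{x^{4}}{4} + \frac{4 x^{3}}{3} - \frac{3 x^{2}}{2}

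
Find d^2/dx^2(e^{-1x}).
e^{- x}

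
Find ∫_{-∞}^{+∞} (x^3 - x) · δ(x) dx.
0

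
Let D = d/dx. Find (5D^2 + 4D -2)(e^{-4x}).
62 e^{- 4 x}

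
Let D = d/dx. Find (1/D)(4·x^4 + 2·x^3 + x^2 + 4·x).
\frac{4 x^{5}}{5} + \frac{x^{4}}{2} + \frac{x^{3}}{3} + 2 x^{2}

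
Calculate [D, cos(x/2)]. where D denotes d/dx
- \frac{\sin{\left(\frac{x}{2} \right)}}{2}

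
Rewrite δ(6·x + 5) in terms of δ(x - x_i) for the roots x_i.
\frac{\delta(x + 5/6)}{6}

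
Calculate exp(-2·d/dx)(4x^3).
4 x^{3} - 24 x^{2} + 48 x - 32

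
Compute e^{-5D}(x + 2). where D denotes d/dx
x - 3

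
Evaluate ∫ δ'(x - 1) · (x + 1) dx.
-1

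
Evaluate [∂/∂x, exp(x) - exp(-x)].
2 \cosh{\left(x \right)}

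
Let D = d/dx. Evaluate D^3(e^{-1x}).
- e^{- x}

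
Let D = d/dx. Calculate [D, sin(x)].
\cos{\left(x \right)}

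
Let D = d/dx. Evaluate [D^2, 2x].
4D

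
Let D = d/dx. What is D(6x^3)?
18 x^{2}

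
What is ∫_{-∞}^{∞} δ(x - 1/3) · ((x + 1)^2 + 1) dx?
\frac{25}{9}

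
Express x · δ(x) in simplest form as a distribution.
0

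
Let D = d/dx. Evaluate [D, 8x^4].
32 x^{3}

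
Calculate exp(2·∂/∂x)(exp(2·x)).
e^{2 x + 4}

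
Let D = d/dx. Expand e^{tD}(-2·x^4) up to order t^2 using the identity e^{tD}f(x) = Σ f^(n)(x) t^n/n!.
2 x^{2} \left(- 6 t^{2} - 4 t x - x^{2}\right)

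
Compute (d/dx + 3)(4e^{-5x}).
- 8 e^{- 5 x}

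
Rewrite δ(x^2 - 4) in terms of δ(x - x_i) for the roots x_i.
\frac{\delta(x + 2) + \delta(x - 2)}{4}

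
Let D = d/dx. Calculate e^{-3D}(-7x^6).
- 7 x^{6} + 126 x^{5} - 945 x^{4} + 3780 x^{3} - 8505 x^{2} + 10206 x - 5103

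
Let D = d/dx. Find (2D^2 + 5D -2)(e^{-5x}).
23 e^{- 5 x}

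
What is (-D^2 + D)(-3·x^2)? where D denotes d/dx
6 - 6 x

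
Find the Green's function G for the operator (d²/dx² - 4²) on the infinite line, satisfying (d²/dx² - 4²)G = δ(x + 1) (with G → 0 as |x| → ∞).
-\frac{e^{-4|x + 1|}}{8}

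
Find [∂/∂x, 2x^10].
20 x^{9}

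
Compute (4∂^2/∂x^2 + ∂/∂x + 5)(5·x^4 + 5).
25 x^{4} + 20 x^{3} + 240 x^{2} + 25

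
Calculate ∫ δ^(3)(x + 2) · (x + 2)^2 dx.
0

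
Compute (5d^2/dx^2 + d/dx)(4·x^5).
20 x^{3} \left(x + 20\right)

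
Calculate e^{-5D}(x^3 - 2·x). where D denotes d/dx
x^{3} - 15 x^{2} + 73 x - 115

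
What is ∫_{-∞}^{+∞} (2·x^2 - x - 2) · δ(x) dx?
-2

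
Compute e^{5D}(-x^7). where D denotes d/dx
- x^{7} - 35 x^{6} - 525 x^{5} - 4375 x^{4} - 21875 x^{3} - 65625 x^{2} - 109375 x - 78125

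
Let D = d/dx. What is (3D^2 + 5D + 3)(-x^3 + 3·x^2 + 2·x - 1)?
- 3 x^{3} - 6 x^{2} + 18 x + 25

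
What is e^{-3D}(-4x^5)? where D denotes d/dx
- 4 x^{5} + 60 x^{4} - 360 x^{3} + 1080 x^{2} - 1620 x + 972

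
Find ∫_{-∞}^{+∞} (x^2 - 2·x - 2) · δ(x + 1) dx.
1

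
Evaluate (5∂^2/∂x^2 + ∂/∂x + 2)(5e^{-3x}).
220 e^{- 3 x}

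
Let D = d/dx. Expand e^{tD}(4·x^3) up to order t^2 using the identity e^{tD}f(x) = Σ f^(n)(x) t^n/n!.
4 x \left(3 t^{2} + 3 t x + x^{2}\right)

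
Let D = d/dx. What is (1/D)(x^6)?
\frac{x^{7}}{7}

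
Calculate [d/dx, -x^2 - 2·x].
- 2 x - 2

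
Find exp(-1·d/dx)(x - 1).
x - 2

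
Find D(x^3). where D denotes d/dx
3 x^{2}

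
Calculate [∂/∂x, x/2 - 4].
\frac{1}{2}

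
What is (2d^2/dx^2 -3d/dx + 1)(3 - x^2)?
- x^{2} + 6 x - 1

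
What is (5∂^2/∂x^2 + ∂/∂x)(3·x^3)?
9 x \left(x + 10\right)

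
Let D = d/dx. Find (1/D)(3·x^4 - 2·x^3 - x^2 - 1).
\frac{3 x^{5}}{5} - \frac{x^{4}}{2} - \frac{x^{3}}{3} - x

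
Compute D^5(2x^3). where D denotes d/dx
0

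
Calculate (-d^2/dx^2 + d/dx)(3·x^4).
12 x^{2} \left(x - 3\right)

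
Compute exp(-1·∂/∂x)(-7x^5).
- 7 x^{5} + 35 x^{4} - 70 x^{3} + 70 x^{2} - 35 x + 7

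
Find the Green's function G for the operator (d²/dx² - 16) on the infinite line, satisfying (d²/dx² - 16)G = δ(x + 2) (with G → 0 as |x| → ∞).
-\frac{e^{-4|x + 2|}}{8}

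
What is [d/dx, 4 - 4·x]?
-4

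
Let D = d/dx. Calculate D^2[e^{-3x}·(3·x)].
9 \left(3 x - 2\right) e^{- 3 x}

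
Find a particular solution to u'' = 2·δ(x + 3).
|x + 3|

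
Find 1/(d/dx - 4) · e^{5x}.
e^{5 x}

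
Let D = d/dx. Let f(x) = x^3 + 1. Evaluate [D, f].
3 x^{2}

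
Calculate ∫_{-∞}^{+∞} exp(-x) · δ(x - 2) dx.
e^{-2}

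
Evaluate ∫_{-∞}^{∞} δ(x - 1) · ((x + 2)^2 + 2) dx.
11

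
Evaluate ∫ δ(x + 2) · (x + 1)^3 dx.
-1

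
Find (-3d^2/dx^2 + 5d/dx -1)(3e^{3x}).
- 39 e^{3 x}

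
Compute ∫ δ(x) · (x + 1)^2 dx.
1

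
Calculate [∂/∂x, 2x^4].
8 x^{3}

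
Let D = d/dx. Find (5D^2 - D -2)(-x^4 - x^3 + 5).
2 x^{4} + 6 x^{3} - 57 x^{2} - 30 x - 10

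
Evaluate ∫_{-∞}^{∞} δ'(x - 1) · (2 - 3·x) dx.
3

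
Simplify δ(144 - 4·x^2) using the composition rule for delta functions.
\frac{\delta(x - 6) + \delta(x + 6)}{48}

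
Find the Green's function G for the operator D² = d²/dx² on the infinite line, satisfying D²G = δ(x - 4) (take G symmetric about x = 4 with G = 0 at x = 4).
\frac{|x - 4|}{2}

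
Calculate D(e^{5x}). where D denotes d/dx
5 e^{5 x}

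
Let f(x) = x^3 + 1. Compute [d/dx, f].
3 x^{2}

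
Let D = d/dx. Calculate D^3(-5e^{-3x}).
135 e^{- 3 x}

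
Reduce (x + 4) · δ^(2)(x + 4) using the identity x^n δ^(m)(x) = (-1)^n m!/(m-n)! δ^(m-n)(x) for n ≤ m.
-2\delta'(x + 4)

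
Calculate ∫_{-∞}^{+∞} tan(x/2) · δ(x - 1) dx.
\tan{\left(\frac{1}{2} \right)}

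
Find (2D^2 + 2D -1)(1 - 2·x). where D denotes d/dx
2 x - 5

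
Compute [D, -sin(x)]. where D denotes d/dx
- \cos{\left(x \right)}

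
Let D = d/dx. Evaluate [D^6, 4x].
24D^{5}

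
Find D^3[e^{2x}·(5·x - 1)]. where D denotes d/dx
\left(40 x + 52\right) e^{2 x}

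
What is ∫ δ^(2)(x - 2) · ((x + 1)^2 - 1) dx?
2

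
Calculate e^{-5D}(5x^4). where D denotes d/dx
5 x^{4} - 100 x^{3} + 750 x^{2} - 2500 x + 3125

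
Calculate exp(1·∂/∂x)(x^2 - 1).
x \left(x + 2\right)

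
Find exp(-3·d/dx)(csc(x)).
\csc{\left(x - 3 \right)}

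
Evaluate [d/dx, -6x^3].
- 18 x^{2}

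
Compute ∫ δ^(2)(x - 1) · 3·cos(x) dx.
- 3 \cos{\left(1 \right)}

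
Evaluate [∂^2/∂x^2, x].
2\frac{d}{dx}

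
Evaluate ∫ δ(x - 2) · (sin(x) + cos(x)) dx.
\cos{\left(2 \right)} + \sin{\left(2 \right)}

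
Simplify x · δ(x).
0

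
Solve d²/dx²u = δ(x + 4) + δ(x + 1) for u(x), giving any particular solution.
\frac{|x + 4|}{2} + \frac{|x + 1|}{2}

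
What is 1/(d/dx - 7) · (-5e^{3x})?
\frac{5 e^{3 x}}{4}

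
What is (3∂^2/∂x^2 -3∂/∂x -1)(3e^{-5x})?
267 e^{- 5 x}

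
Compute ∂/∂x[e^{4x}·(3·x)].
\left(12 x + 3\right) e^{4 x}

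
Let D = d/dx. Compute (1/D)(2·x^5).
\frac{x^{6}}{3}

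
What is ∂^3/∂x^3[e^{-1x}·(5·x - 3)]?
\left(18 - 5 x\right) e^{- x}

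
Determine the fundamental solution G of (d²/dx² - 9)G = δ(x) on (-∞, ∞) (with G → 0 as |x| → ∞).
-\frac{e^{-3|x|}}{6}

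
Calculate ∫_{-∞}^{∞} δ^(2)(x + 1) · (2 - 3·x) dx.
0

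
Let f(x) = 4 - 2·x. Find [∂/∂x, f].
-2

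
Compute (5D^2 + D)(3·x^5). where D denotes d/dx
15 x^{3} \left(x + 20\right)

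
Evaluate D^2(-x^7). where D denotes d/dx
- 42 x^{5}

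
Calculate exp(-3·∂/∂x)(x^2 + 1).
x^{2} - 6 x + 10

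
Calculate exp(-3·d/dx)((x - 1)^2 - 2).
x^{2} - 8 x + 14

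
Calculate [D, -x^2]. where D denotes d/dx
- 2 x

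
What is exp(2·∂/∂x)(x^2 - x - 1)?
x^{2} + 3 x + 1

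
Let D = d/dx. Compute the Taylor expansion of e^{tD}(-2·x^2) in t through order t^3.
- 2 t^{2} - 4 t x - 2 x^{2}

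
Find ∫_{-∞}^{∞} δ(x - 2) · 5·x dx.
10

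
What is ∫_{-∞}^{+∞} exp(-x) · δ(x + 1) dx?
e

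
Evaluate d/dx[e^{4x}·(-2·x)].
\left(- 8 x - 2\right) e^{4 x}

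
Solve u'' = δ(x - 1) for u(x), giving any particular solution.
\frac{|x - 1|}{2}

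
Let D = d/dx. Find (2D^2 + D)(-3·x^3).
9 x \left(- x - 4\right)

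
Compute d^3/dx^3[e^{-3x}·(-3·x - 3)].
81 x e^{- 3 x}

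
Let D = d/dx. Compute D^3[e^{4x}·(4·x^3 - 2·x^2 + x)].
\left(256 x^{3} + 448 x^{2} + 160 x + 24\right) e^{4 x}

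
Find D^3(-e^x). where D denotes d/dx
- e^{x}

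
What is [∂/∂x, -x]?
-1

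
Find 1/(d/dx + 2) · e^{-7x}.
- \frac{e^{- 7 x}}{5}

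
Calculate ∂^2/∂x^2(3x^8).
168 x^{6}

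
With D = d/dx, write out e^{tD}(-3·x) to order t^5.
- 3 t - 3 x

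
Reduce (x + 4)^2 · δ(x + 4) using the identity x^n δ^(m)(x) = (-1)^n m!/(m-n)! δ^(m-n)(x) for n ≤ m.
0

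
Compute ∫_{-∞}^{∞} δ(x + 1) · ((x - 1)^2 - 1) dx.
3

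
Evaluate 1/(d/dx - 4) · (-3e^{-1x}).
\frac{3 e^{- x}}{5}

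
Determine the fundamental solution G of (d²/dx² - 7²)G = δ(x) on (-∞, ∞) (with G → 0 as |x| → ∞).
-\frac{e^{-7|x|}}{14}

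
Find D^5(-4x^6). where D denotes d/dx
- 2880 x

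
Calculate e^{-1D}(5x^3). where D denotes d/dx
5 x^{3} - 15 x^{2} + 15 x - 5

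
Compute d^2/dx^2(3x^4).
36 x^{2}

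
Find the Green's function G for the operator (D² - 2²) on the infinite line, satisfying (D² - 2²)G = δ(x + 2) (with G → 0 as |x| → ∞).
-\frac{e^{-2|x + 2|}}{4}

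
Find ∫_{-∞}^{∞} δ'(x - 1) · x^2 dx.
-2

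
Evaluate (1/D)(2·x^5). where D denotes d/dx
\frac{x^{6}}{3}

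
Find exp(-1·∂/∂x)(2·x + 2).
2 x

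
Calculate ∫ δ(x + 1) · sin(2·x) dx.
- \sin{\left(2 \right)}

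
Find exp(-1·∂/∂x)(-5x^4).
- 5 x^{4} + 20 x^{3} - 30 x^{2} + 20 x - 5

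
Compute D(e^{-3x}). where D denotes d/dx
- 3 e^{- 3 x}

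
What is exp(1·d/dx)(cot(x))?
\cot{\left(x + 1 \right)}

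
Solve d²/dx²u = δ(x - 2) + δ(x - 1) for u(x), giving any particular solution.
\frac{|x - 2|}{2} + \frac{|x - 1|}{2}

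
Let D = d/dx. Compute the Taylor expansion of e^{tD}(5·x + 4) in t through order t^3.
5 t + 5 x + 4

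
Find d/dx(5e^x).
5 e^{x}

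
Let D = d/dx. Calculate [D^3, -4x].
-12D^{2}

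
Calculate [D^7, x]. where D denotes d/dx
7D^{6}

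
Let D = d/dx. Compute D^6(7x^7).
35280 x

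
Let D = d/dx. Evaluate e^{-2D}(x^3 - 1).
x^{3} - 6 x^{2} + 12 x - 9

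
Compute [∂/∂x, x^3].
3 x^{2}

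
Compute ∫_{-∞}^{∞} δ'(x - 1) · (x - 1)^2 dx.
0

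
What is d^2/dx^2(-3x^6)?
- 90 x^{4}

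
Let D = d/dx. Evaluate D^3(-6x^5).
- 360 x^{2}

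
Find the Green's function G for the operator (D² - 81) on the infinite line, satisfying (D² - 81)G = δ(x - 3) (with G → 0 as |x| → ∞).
-\frac{e^{-9|x - 3|}}{18}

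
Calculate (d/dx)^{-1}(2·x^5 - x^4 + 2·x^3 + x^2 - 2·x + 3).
\frac{x^{6}}{3} - \frac{x^{5}}{5} + \frac{x^{4}}{2} + \frac{x^{3}}{3} - x^{2} + 3 x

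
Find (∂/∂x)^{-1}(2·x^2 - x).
\frac{2 x^{3}}{3} - \frac{x^{2}}{2}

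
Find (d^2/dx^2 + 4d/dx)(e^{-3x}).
- 3 e^{- 3 x}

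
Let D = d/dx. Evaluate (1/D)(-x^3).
- \frac{x^{4}}{4}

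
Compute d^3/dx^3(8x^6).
960 x^{3}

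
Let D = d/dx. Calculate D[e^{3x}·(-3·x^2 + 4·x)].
\left(- 9 x^{2} + 6 x + 4\right) e^{3 x}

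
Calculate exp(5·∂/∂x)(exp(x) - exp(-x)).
2 \sinh{\left(x + 5 \right)}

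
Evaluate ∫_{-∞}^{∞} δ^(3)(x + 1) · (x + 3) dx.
0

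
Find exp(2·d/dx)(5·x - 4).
5 x + 6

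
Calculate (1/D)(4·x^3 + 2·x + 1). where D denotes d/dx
x^{4} + x^{2} + x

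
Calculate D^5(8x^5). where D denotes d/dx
960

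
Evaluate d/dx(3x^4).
12 x^{3}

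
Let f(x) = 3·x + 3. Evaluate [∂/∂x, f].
3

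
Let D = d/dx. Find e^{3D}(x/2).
\frac{x}{2} + \frac{3}{2}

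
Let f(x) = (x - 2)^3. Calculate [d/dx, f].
3 \left(x - 2\right)^{2}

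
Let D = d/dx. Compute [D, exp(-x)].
- e^{- x}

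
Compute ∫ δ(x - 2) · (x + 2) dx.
4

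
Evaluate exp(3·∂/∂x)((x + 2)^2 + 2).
x^{2} + 10 x + 27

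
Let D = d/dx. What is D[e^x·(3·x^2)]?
3 x \left(x + 2\right) e^{x}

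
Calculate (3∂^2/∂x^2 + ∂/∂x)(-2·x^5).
10 x^{3} \left(- x - 12\right)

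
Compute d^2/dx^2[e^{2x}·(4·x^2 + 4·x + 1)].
\left(16 x^{2} + 48 x + 28\right) e^{2 x}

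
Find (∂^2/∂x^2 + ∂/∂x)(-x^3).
3 x \left(- x - 2\right)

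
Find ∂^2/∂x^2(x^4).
12 x^{2}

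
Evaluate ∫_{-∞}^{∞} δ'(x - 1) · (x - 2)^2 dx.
2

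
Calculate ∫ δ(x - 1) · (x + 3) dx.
4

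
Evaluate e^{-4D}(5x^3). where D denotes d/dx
5 x^{3} - 60 x^{2} + 240 x - 320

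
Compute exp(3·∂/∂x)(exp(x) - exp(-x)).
2 \sinh{\left(x + 3 \right)}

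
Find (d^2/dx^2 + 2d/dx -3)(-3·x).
9 x - 6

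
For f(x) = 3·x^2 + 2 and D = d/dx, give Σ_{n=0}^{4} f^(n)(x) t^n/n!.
3 t^{2} + 6 t x + 3 x^{2} + 2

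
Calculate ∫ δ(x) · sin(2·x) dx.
0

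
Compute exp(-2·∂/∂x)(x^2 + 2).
x^{2} - 4 x + 6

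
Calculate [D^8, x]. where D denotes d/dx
8D^{7}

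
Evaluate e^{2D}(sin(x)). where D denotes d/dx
\sin{\left(x + 2 \right)}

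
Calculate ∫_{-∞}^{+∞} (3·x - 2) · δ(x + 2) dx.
-8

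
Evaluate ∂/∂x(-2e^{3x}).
- 6 e^{3 x}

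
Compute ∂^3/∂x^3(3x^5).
180 x^{2}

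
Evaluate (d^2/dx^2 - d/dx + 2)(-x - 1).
- 2 x - 1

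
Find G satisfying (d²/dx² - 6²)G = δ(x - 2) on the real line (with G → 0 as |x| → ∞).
-\frac{e^{-6|x - 2|}}{12}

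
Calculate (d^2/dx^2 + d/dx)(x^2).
2 x + 2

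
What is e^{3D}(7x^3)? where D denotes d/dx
7 x^{3} + 63 x^{2} + 189 x + 189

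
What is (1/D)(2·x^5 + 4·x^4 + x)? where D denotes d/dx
\frac{x^{6}}{3} + \frac{4 x^{5}}{5} + \frac{x^{2}}{2}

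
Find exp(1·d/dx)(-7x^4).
- 7 x^{4} - 28 x^{3} - 42 x^{2} - 28 x - 7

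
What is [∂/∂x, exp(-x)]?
- e^{- x}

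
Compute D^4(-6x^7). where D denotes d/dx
- 5040 x^{3}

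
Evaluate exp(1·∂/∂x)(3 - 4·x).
- 4 x - 1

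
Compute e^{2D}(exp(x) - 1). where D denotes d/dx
e^{x + 2} - 1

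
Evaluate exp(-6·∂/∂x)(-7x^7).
- 7 x^{7} + 294 x^{6} - 5292 x^{5} + 52920 x^{4} - 317520 x^{3} + 1143072 x^{2} - 2286144 x + 1959552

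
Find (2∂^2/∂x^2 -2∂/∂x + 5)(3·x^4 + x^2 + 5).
15 x^{4} - 24 x^{3} + 77 x^{2} - 4 x + 29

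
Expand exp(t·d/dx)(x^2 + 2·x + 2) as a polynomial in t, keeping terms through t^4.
t^{2} + 2 t \left(x + 1\right) + x^{2} + 2 x + 2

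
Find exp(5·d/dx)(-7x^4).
- 7 x^{4} - 140 x^{3} - 1050 x^{2} - 3500 x - 4375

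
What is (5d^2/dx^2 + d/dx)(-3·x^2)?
- 6 x - 30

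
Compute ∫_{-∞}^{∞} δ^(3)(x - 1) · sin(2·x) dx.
8 \cos{\left(2 \right)}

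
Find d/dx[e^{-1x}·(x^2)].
x \left(2 - x\right) e^{- x}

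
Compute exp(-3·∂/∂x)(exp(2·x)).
e^{2 x - 6}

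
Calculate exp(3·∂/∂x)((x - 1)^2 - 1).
x^{2} + 4 x + 3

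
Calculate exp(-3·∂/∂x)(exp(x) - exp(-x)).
- e^{3 - x} + e^{x - 3}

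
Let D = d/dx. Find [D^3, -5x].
-15D^{2}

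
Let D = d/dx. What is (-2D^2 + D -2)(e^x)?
- 3 e^{x}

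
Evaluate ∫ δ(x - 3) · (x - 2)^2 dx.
1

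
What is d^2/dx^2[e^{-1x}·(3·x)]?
3 \left(x - 2\right) e^{- x}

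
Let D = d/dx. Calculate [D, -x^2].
- 2 x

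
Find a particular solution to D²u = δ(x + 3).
\frac{|x + 3|}{2}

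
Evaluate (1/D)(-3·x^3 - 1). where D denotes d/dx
- \frac{3 x^{4}}{4} - x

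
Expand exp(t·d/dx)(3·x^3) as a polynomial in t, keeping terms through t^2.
3 x \left(3 t^{2} + 3 t x + x^{2}\right)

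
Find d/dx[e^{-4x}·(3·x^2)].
6 x \left(1 - 2 x\right) e^{- 4 x}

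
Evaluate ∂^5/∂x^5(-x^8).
- 6720 x^{3}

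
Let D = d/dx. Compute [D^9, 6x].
54D^{8}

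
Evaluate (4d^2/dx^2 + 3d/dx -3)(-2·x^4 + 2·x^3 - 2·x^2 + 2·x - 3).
6 x^{4} - 30 x^{3} - 72 x^{2} + 30 x - 1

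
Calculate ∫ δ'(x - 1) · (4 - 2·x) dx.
2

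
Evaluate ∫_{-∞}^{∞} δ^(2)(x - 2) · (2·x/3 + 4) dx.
0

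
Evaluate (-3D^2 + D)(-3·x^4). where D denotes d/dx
12 x^{2} \left(9 - x\right)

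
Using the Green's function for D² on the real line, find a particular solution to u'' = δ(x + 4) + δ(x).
\frac{|x + 4|}{2} + \frac{|x|}{2}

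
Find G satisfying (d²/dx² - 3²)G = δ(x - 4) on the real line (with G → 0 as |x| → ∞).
-\frac{e^{-3|x - 4|}}{6}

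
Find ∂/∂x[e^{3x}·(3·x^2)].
3 x \left(3 x + 2\right) e^{3 x}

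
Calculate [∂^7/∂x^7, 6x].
42\frac{d^{6}}{dx^{6}}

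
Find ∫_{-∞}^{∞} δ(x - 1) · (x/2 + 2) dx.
\frac{5}{2}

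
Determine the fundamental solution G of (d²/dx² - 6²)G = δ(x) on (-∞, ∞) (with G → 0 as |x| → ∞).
-\frac{e^{-6|x|}}{12}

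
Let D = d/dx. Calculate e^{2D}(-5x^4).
- 5 x^{4} - 40 x^{3} - 120 x^{2} - 160 x - 80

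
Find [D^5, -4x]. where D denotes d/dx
-20D^{4}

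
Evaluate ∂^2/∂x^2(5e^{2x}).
20 e^{2 x}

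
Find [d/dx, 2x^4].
8 x^{3}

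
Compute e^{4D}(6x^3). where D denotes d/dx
6 x^{3} + 72 x^{2} + 288 x + 384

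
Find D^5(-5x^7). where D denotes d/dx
- 12600 x^{2}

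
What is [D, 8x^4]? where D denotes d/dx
32 x^{3}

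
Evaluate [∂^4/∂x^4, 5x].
20\frac{d^{3}}{dx^{3}}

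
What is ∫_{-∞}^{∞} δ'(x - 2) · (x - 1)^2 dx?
-2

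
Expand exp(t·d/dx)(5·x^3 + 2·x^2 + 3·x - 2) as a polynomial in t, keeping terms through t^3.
5 t^{3} + t^{2} \left(15 x + 2\right) + t \left(15 x^{2} + 4 x + 3\right) + 5 x^{3} + 2 x^{2} + 3 x - 2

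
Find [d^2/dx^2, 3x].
6\frac{d}{dx}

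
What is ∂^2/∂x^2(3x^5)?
60 x^{3}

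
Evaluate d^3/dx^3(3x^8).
1008 x^{5}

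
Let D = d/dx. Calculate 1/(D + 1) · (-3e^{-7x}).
\frac{e^{- 7 x}}{2}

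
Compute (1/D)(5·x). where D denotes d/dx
\frac{5 x^{2}}{2}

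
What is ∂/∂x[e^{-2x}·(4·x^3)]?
x^{2} \left(12 - 8 x\right) e^{- 2 x}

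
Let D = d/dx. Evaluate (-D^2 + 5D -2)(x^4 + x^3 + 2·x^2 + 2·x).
- 2 x^{4} + 18 x^{3} - x^{2} + 10 x + 6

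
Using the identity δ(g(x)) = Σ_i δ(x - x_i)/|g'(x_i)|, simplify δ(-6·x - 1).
\frac{\delta(x + 1/6)}{6}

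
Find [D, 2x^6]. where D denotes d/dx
12 x^{5}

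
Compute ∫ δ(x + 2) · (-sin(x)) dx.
\sin{\left(2 \right)}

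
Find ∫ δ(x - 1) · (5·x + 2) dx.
7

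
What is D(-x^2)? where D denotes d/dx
- 2 x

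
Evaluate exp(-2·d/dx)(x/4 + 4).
\frac{x}{4} + \frac{7}{2}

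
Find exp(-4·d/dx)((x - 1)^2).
x^{2} - 10 x + 25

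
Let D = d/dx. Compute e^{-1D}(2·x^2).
2 x^{2} - 4 x + 2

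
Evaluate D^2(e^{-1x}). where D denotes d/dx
e^{- x}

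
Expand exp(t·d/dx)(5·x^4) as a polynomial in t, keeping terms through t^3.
5 x \left(4 t^{3} + 6 t^{2} x + 4 t x^{2} + x^{3}\right)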